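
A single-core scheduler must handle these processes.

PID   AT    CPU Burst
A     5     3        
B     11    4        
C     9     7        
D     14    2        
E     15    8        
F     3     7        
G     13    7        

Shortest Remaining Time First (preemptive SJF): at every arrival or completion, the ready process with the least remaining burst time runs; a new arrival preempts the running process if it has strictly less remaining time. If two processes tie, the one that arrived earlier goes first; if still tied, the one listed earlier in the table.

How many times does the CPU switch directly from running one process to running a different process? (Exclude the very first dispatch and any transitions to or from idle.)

Gantt: | idle 0-3 | F 3-5 | A 5-8 | F 8-13 | B 13-14 | D 14-16 | B 16-19 | C 19-26 | G 26-33 | E 33-41 |
Completion: A=8  B=19  C=26  D=16  E=41  F=13  G=33

8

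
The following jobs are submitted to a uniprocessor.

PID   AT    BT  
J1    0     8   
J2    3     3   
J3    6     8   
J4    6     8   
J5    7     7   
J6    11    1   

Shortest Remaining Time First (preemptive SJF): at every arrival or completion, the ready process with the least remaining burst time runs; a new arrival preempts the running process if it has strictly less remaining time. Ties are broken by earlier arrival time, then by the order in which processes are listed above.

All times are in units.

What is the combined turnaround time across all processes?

Timeline: | J1 0-3 | J2 3-6 | J1 6-11 | J6 11-12 | J5 12-19 | J3 19-27 | J4 27-35 |
Completion: J1=11  J2=6  J3=27  J4=35  J5=19  J6=12
Turnaround (C−A): J1=11  J2=3  J3=21  J4=29  J5=12  J6=1
Turnaround = completion − arrival: J1=11, J2=3, J3=21, J4=29, J5=12, J6=1
Total turnaround = 11 + 3 + 21 + 29 + 12 + 1 = 77

77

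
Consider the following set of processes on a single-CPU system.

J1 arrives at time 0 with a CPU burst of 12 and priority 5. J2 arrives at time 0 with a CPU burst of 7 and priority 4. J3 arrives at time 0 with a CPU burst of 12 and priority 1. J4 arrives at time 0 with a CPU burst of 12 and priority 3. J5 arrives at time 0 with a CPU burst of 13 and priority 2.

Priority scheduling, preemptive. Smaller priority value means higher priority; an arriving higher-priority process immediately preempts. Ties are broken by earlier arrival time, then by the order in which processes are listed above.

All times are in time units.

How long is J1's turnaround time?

56

Schedule: | J3 0-12 | J5 12-25 | J4 25-37 | J2 37-44 | J1 44-56 |
Completion: J1=56  J2=44  J3=12  J4=37  J5=25
Turnaround(J1) = completion − arrival = 56 − 0 = 56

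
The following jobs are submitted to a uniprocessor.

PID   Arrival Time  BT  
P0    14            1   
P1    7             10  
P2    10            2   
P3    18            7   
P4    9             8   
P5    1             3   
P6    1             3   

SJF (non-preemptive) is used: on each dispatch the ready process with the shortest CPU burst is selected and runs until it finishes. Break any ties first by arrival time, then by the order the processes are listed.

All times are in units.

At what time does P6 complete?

Gantt: | idle 0-1 | P5 1-4 | P6 4-7 | P1 7-17 | P0 17-18 | P2 18-20 | P3 20-27 | P4 27-35 |
Completion: P0=18  P1=17  P2=20  P3=27  P4=35  P5=4  P6=7

7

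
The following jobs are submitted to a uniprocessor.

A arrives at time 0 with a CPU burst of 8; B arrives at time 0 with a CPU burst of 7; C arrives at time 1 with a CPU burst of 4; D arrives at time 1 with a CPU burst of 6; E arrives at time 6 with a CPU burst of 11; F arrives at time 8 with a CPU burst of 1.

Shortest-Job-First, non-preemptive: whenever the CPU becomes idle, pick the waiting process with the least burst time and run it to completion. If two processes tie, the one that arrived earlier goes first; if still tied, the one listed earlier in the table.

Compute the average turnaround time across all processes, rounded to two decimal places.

15.83

Schedule: | B 0-7 | C 7-11 | F 11-12 | D 12-18 | A 18-26 | E 26-37 |
Completion: A=26  B=7  C=11  D=18  E=37  F=12
Turnaround (C−A): A=26  B=7  C=10  D=17  E=31  F=4
Turnaround times: A=26, B=7, C=10, D=17, E=31, F=4
Average turnaround = (26+7+10+17+31+4) / 6 = 95/6 = 15.83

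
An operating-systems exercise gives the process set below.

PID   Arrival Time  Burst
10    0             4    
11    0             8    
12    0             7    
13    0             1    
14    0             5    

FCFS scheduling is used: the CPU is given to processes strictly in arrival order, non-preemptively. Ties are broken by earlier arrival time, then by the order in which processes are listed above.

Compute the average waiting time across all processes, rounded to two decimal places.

11.00

Timeline: | 10 0-4 | 11 4-12 | 12 12-19 | 13 19-20 | 14 20-25 |
Completion: 10=4  11=12  12=19  13=20  14=25
Waiting times: 10=0, 11=4, 12=12, 13=19, 14=20
Average waiting = (0+4+12+19+20) / 5 = 55/5 = 11.00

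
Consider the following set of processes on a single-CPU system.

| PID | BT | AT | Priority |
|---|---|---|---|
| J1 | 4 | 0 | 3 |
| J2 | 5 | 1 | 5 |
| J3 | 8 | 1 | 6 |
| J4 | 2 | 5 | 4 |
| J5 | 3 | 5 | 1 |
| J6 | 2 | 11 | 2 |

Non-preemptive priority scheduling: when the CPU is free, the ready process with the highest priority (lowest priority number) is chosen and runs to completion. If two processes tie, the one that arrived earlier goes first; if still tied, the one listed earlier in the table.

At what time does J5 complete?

12

Gantt: | J1 0-4 | J2 4-9 | J5 9-12 | J6 12-14 | J4 14-16 | J3 16-24 |
Completion: J1=4  J2=9  J3=24  J4=16  J5=12  J6=14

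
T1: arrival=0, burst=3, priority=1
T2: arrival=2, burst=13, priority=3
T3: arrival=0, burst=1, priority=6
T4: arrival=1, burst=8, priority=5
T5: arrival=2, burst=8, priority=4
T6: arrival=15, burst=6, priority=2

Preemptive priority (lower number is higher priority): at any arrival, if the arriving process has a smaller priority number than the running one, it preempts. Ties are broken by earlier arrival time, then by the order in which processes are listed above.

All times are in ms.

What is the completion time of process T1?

Gantt: | T1 0-3 | T2 3-15 | T6 15-21 | T2 21-22 | T5 22-30 | T4 30-38 | T3 38-39 |
Completion: T1=3  T2=22  T3=39  T4=38  T5=30  T6=21

3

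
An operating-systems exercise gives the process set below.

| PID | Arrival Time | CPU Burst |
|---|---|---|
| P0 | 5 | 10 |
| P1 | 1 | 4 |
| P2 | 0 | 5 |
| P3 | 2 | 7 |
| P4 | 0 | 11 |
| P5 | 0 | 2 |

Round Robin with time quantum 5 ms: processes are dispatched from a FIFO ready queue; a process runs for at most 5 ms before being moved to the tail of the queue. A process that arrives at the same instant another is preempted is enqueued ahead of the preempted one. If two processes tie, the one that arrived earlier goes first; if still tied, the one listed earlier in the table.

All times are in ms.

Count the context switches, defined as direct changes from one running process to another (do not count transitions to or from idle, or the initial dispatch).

9

Schedule: | P2 0-5 | P4 5-10 | P5 10-12 | P1 12-16 | P3 16-21 | P0 21-26 | P4 26-31 | P3 31-33 | P0 33-38 | P4 38-39 |
Completion: P0=38  P1=16  P2=5  P3=33  P4=39  P5=12
Turnaround (C−A): P0=33  P1=15  P2=5  P3=31  P4=39  P5=12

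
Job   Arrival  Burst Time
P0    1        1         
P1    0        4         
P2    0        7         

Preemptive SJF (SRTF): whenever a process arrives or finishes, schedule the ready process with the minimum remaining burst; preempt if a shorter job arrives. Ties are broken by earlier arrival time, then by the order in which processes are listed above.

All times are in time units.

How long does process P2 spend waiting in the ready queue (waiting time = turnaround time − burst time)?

5

Gantt: | P1 0-1 | P0 1-2 | P1 2-5 | P2 5-12 |
Completion: P0=2  P1=5  P2=12
Turnaround (C−A): P0=1  P1=5  P2=12
Waiting(P2) = turnaround − burst = 12 − 7 = 5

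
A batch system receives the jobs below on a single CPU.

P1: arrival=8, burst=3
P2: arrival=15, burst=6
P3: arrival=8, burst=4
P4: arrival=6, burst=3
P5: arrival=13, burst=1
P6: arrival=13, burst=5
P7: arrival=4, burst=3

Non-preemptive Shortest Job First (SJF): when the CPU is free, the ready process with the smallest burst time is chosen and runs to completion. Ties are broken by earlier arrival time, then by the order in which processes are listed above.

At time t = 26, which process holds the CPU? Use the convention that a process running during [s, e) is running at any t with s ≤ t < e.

P2

Schedule: | idle 0-4 | P7 4-7 | P4 7-10 | P1 10-13 | P5 13-14 | P3 14-18 | P6 18-23 | P2 23-29 |
Completion: P1=13  P2=29  P3=18  P4=10  P5=14  P6=23  P7=7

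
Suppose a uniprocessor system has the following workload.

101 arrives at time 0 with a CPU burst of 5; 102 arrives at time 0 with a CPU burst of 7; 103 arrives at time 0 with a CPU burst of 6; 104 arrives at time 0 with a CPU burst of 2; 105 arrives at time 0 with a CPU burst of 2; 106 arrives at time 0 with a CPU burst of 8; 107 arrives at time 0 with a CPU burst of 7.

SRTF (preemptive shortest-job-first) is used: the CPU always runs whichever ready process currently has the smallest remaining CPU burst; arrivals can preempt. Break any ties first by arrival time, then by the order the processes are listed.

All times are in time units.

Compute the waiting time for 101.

Gantt: | 104 0-2 | 105 2-4 | 101 4-9 | 103 9-15 | 102 15-22 | 107 22-29 | 106 29-37 |
Completion: 101=9  102=22  103=15  104=2  105=4  106=37  107=29
Turnaround (C−A): 101=9  102=22  103=15  104=2  105=4  106=37  107=29
Waiting(101) = turnaround − burst = 9 − 5 = 4

4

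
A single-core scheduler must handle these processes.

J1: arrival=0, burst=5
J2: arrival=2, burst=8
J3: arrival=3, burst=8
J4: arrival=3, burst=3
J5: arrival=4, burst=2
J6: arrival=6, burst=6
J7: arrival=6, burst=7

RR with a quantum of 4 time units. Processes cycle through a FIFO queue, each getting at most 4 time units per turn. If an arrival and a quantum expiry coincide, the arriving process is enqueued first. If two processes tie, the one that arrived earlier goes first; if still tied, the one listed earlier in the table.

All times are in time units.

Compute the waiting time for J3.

23

Gantt: | J1 0-4 | J2 4-8 | J3 8-12 | J4 12-15 | J5 15-17 | J1 17-18 | J6 18-22 | J7 22-26 | J2 26-30 | J3 30-34 | J6 34-36 | J7 36-39 |
Completion: J1=18  J2=30  J3=34  J4=15  J5=17  J6=36  J7=39
Waiting(J3) = turnaround − burst = 31 − 8 = 23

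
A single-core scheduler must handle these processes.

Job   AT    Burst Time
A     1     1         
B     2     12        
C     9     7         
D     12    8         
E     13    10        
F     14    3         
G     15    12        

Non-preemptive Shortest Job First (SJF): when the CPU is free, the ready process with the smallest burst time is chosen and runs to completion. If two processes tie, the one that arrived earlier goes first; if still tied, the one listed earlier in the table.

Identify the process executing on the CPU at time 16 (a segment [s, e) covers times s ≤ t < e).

Gantt: | idle 0-1 | A 1-2 | B 2-14 | F 14-17 | C 17-24 | D 24-32 | E 32-42 | G 42-54 |
Completion: A=2  B=14  C=24  D=32  E=42  F=17  G=54
Turnaround (C−A): A=1  B=12  C=15  D=20  E=29  F=3  G=39

F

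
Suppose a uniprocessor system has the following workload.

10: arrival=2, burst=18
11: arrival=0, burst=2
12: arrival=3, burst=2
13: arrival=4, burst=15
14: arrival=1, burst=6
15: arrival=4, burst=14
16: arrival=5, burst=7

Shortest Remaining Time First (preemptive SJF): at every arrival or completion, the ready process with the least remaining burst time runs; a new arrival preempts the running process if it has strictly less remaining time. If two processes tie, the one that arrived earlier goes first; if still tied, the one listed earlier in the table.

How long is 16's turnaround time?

Timeline: | 11 0-2 | 14 2-3 | 12 3-5 | 14 5-10 | 16 10-17 | 15 17-31 | 13 31-46 | 10 46-64 |
Completion: 10=64  11=2  12=5  13=46  14=10  15=31  16=17
Turnaround (C−A): 10=62  11=2  12=2  13=42  14=9  15=27  16=12
Turnaround(16) = completion − arrival = 17 − 5 = 12

12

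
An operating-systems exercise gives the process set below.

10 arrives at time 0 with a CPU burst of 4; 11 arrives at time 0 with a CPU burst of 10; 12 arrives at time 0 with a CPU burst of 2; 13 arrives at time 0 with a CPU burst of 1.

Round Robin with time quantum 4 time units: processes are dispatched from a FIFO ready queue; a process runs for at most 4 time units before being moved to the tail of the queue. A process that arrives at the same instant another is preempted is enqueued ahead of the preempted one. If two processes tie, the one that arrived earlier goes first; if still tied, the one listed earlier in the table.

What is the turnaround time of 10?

4

Schedule: | 10 0-4 | 11 4-8 | 12 8-10 | 13 10-11 | 11 11-17 |
Completion: 10=4  11=17  12=10  13=11
Turnaround (C−A): 10=4  11=17  12=10  13=11
Turnaround(10) = completion − arrival = 4 − 0 = 4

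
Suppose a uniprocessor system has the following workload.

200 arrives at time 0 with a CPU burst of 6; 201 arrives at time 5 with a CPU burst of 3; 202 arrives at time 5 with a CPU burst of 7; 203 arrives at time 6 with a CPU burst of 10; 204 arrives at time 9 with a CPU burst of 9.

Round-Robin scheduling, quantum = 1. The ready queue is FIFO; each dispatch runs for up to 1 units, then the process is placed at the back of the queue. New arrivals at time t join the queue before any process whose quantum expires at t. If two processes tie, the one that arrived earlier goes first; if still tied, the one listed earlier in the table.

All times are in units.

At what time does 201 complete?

14

Schedule: | 200 0-5 | 201 5-6 | 202 6-7 | 200 7-8 | 203 8-9 | 201 9-10 | 202 10-11 | 204 11-12 | 203 12-13 | 201 13-14 | 202 14-15 | 204 15-16 | 203 16-17 | 202 17-18 | 204 18-19 | 203 19-20 | 202 20-21 | 204 21-22 | 203 22-23 | 202 23-24 | 204 24-25 | 203 25-26 | 202 26-27 | 204 27-28 | 203 28-29 | 204 29-30 | 203 30-31 | 204 31-32 | 203 32-33 | 204 33-34 | 203 34-35 |
Completion: 200=8  201=14  202=27  203=35  204=34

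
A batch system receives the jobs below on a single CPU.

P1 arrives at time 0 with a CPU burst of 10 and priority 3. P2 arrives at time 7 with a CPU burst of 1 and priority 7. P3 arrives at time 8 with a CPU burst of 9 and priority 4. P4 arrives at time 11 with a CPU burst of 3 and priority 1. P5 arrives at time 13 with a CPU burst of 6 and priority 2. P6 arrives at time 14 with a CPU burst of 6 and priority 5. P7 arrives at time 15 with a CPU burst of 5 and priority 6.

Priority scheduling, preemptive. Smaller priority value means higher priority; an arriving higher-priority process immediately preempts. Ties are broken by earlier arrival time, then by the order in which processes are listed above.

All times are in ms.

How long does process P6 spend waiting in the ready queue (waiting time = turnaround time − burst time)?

14

Timeline: | P1 0-10 | P3 10-11 | P4 11-14 | P5 14-20 | P3 20-28 | P6 28-34 | P7 34-39 | P2 39-40 |
Completion: P1=10  P2=40  P3=28  P4=14  P5=20  P6=34  P7=39
Turnaround (C−A): P1=10  P2=33  P3=20  P4=3  P5=7  P6=20  P7=24
Waiting(P6) = turnaround − burst = 20 − 6 = 14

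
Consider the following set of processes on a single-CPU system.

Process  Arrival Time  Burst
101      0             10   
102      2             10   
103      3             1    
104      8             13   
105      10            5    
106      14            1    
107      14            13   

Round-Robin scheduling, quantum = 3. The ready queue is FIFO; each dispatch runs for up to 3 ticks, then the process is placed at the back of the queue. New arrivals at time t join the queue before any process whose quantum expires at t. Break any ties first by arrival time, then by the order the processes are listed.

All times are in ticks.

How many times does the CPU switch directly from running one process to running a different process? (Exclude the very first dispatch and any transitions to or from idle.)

Schedule: | 101 0-3 | 102 3-6 | 103 6-7 | 101 7-10 | 102 10-13 | 104 13-16 | 105 16-19 | 101 19-22 | 102 22-25 | 106 25-26 | 107 26-29 | 104 29-32 | 105 32-34 | 101 34-35 | 102 35-36 | 107 36-39 | 104 39-42 | 107 42-45 | 104 45-48 | 107 48-51 | 104 51-52 | 107 52-53 |
Completion: 101=35  102=36  103=7  104=52  105=34  106=26  107=53

21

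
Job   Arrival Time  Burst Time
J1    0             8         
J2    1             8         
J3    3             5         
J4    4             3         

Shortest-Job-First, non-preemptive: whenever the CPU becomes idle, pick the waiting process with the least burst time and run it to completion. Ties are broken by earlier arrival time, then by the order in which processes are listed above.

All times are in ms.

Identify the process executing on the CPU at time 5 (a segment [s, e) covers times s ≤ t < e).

J1

Schedule: | J1 0-8 | J4 8-11 | J3 11-16 | J2 16-24 |
Completion: J1=8  J2=24  J3=16  J4=11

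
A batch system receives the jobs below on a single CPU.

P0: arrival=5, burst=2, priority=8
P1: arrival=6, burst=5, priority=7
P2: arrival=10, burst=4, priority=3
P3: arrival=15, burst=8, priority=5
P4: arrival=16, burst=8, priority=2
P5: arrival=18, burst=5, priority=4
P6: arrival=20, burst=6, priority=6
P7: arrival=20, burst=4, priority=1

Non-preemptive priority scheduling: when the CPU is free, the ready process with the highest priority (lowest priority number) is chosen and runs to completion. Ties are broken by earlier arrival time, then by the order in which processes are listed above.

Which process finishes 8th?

P6

Timeline: | idle 0-5 | P0 5-7 | P1 7-12 | P2 12-16 | P4 16-24 | P7 24-28 | P5 28-33 | P3 33-41 | P6 41-47 |
Completion: P0=7  P1=12  P2=16  P3=41  P4=24  P5=33  P6=47  P7=28
Turnaround (C−A): P0=2  P1=6  P2=6  P3=26  P4=8  P5=15  P6=27  P7=8
Finish order: P0 → P1 → P2 → P4 → P7 → P5 → P3 → P6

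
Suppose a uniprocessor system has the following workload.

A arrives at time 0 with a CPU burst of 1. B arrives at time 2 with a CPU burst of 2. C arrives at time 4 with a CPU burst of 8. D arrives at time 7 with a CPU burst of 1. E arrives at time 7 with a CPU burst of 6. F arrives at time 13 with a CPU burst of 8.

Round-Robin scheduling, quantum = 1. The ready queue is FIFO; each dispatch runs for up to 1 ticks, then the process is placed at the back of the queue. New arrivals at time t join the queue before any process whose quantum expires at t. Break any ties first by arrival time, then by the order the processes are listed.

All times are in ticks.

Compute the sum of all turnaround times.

Gantt: | A 0-1 | idle 1-2 | B 2-4 | C 4-7 | D 7-8 | E 8-9 | C 9-10 | E 10-11 | C 11-12 | E 12-13 | C 13-14 | F 14-15 | E 15-16 | C 16-17 | F 17-18 | E 18-19 | C 19-20 | F 20-21 | E 21-22 | F 22-27 |
Completion: A=1  B=4  C=20  D=8  E=22  F=27
Turnaround = completion − arrival: A=1, B=2, C=16, D=1, E=15, F=14
Total turnaround = 1 + 2 + 16 + 1 + 15 + 14 = 49

49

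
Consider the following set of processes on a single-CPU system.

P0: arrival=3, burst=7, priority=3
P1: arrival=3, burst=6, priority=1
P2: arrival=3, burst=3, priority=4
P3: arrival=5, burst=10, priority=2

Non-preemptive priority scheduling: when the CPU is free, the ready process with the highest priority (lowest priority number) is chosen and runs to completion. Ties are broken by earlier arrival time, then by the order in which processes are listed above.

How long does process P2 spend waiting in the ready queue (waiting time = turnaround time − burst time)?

23

Schedule: | idle 0-3 | P1 3-9 | P3 9-19 | P0 19-26 | P2 26-29 |
Completion: P0=26  P1=9  P2=29  P3=19
Waiting(P2) = turnaround − burst = 26 − 3 = 23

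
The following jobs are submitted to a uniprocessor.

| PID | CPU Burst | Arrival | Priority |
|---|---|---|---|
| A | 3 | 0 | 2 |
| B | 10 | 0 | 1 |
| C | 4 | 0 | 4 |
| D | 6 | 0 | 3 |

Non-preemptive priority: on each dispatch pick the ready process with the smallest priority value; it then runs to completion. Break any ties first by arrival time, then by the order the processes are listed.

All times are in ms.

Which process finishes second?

Gantt: | B 0-10 | A 10-13 | D 13-19 | C 19-23 |
Completion: A=13  B=10  C=23  D=19
Finish order: B → A → D → C

A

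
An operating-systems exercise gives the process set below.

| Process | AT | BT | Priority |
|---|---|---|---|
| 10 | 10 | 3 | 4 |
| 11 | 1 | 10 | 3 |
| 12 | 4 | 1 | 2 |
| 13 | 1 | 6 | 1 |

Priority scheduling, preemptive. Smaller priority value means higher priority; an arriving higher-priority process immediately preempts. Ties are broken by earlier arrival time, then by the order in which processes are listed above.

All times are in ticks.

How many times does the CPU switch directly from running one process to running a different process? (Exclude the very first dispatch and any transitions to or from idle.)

Schedule: | idle 0-1 | 13 1-7 | 12 7-8 | 11 8-18 | 10 18-21 |
Completion: 10=21  11=18  12=8  13=7
Turnaround (C−A): 10=11  11=17  12=4  13=6

3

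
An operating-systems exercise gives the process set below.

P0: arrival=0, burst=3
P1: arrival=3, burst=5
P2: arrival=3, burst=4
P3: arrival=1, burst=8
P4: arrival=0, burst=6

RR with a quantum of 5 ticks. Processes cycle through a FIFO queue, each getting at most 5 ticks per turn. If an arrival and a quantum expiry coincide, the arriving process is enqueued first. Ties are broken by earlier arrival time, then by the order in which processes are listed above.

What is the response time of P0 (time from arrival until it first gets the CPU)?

0

Timeline: | P0 0-3 | P4 3-8 | P3 8-13 | P1 13-18 | P2 18-22 | P4 22-23 | P3 23-26 |
Completion: P0=3  P1=18  P2=22  P3=26  P4=23
Turnaround (C−A): P0=3  P1=15  P2=19  P3=25  P4=23
Response(P0) = first start − arrival = 0 − 0 = 0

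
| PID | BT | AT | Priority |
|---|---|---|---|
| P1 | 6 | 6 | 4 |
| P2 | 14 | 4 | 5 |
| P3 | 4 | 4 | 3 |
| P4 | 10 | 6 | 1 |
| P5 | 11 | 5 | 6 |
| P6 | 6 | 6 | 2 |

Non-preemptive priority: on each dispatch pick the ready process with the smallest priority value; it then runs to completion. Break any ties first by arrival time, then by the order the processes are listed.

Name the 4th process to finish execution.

P1

Gantt: | idle 0-4 | P3 4-8 | P4 8-18 | P6 18-24 | P1 24-30 | P2 30-44 | P5 44-55 |
Completion: P1=30  P2=44  P3=8  P4=18  P5=55  P6=24
Turnaround (C−A): P1=24  P2=40  P3=4  P4=12  P5=50  P6=18
Finish order: P3 → P4 → P6 → P1 → P2 → P5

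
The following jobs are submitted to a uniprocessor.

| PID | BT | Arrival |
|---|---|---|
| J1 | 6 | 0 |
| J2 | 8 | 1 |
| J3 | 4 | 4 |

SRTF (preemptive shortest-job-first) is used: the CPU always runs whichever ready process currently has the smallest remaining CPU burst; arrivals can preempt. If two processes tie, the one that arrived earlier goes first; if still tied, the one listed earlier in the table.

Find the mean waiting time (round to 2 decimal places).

Timeline: | J1 0-6 | J3 6-10 | J2 10-18 |
Completion: J1=6  J2=18  J3=10
Turnaround (C−A): J1=6  J2=17  J3=6
Waiting times: J1=0, J2=9, J3=2
Average waiting = (0+9+2) / 3 = 11/3 = 3.67

3.67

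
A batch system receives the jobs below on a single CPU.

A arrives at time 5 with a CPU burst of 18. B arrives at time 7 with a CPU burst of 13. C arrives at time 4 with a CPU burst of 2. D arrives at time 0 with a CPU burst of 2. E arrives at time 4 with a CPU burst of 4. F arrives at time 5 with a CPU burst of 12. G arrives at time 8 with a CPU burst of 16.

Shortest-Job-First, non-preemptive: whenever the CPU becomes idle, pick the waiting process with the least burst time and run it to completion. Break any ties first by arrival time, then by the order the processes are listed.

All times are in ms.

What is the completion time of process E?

10

Schedule: | D 0-2 | idle 2-4 | C 4-6 | E 6-10 | F 10-22 | B 22-35 | G 35-51 | A 51-69 |
Completion: A=69  B=35  C=6  D=2  E=10  F=22  G=51
Turnaround (C−A): A=64  B=28  C=2  D=2  E=6  F=17  G=43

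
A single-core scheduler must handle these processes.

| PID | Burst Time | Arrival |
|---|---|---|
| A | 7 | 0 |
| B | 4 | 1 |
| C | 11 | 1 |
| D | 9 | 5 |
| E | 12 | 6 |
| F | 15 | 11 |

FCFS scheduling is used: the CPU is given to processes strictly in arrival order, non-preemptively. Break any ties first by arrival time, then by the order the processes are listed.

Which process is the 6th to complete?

Gantt: | A 0-7 | B 7-11 | C 11-22 | D 22-31 | E 31-43 | F 43-58 |
Completion: A=7  B=11  C=22  D=31  E=43  F=58
Turnaround (C−A): A=7  B=10  C=21  D=26  E=37  F=47
Finish order: A → B → C → D → E → F

F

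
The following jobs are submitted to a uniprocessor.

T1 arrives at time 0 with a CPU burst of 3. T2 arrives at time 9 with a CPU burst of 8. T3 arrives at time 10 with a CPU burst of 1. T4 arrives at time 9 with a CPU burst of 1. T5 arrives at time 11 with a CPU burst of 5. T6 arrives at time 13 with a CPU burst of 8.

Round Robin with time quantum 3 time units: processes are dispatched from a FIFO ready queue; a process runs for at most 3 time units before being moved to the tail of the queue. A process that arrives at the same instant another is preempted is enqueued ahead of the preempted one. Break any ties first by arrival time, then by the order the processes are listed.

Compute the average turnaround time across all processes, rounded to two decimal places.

Timeline: | T1 0-3 | idle 3-9 | T2 9-12 | T4 12-13 | T3 13-14 | T5 14-17 | T2 17-20 | T6 20-23 | T5 23-25 | T2 25-27 | T6 27-32 |
Completion: T1=3  T2=27  T3=14  T4=13  T5=25  T6=32
Turnaround (C−A): T1=3  T2=18  T3=4  T4=4  T5=14  T6=19
Turnaround times: T1=3, T2=18, T3=4, T4=4, T5=14, T6=19
Average turnaround = (3+18+4+4+14+19) / 6 = 62/6 = 10.33

10.33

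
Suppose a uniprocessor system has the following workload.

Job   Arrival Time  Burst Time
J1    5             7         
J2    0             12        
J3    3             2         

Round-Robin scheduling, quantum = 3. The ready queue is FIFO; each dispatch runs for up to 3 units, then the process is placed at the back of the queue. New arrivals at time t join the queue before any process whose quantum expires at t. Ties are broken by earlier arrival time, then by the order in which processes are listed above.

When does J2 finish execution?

20

Timeline: | J2 0-3 | J3 3-5 | J2 5-8 | J1 8-11 | J2 11-14 | J1 14-17 | J2 17-20 | J1 20-21 |
Completion: J1=21  J2=20  J3=5
Turnaround (C−A): J1=16  J2=20  J3=2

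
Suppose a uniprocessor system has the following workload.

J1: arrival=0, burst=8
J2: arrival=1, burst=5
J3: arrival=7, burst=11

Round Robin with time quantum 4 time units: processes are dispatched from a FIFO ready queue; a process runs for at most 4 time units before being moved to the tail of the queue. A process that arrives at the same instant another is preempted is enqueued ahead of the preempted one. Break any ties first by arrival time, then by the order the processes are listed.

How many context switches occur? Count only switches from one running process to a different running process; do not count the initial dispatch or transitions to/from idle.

5

Gantt: | J1 0-4 | J2 4-8 | J1 8-12 | J3 12-16 | J2 16-17 | J3 17-24 |
Completion: J1=12  J2=17  J3=24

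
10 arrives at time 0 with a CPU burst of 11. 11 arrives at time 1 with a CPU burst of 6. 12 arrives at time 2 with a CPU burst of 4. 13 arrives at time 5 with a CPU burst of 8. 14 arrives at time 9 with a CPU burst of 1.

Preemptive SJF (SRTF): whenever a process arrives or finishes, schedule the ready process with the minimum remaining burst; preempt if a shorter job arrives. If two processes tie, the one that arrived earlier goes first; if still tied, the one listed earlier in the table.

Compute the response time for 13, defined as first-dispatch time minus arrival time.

7

Schedule: | 10 0-1 | 11 1-2 | 12 2-6 | 11 6-9 | 14 9-10 | 11 10-12 | 13 12-20 | 10 20-30 |
Completion: 10=30  11=12  12=6  13=20  14=10
Turnaround (C−A): 10=30  11=11  12=4  13=15  14=1
Response(13) = first start − arrival = 12 − 5 = 7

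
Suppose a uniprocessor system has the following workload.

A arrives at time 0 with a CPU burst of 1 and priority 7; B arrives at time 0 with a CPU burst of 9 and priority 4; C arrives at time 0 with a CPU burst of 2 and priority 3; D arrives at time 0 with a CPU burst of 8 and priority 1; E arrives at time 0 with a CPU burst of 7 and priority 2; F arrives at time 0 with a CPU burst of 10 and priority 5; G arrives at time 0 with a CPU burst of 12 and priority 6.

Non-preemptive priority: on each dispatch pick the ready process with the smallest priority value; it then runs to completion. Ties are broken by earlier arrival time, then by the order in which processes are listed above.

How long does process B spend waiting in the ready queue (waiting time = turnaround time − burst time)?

17

Gantt: | D 0-8 | E 8-15 | C 15-17 | B 17-26 | F 26-36 | G 36-48 | A 48-49 |
Completion: A=49  B=26  C=17  D=8  E=15  F=36  G=48
Turnaround (C−A): A=49  B=26  C=17  D=8  E=15  F=36  G=48
Waiting(B) = turnaround − burst = 26 − 9 = 17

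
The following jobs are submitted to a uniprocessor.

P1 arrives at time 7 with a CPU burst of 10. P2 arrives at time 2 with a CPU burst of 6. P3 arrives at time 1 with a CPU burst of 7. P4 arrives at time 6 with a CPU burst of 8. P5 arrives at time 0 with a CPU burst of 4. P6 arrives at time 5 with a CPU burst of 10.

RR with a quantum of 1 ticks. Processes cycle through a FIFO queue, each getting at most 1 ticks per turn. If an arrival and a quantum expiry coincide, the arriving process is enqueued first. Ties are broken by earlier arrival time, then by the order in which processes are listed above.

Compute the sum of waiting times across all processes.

Timeline: | P5 0-1 | P3 1-2 | P5 2-3 | P2 3-4 | P3 4-5 | P5 5-6 | P2 6-7 | P6 7-8 | P3 8-9 | P4 9-10 | P5 10-11 | P1 11-12 | P2 12-13 | P6 13-14 | P3 14-15 | P4 15-16 | P1 16-17 | P2 17-18 | P6 18-19 | P3 19-20 | P4 20-21 | P1 21-22 | P2 22-23 | P6 23-24 | P3 24-25 | P4 25-26 | P1 26-27 | P2 27-28 | P6 28-29 | P3 29-30 | P4 30-31 | P1 31-32 | P6 32-33 | P4 33-34 | P1 34-35 | P6 35-36 | P4 36-37 | P1 37-38 | P6 38-39 | P4 39-40 | P1 40-41 | P6 41-42 | P1 42-43 | P6 43-44 | P1 44-45 |
Completion: P1=45  P2=28  P3=30  P4=40  P5=11  P6=44
Turnaround (C−A): P1=38  P2=26  P3=29  P4=34  P5=11  P6=39
Waiting = turnaround − burst: P1=28, P2=20, P3=22, P4=26, P5=7, P6=29
Total waiting = 28 + 20 + 22 + 26 + 7 + 29 = 132

132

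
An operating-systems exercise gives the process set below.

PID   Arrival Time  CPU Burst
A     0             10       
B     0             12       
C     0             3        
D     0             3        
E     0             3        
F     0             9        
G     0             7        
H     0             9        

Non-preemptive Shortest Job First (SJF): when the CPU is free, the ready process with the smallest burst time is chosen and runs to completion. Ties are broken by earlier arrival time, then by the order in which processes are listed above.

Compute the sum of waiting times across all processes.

Schedule: | C 0-3 | D 3-6 | E 6-9 | G 9-16 | F 16-25 | H 25-34 | A 34-44 | B 44-56 |
Completion: A=44  B=56  C=3  D=6  E=9  F=25  G=16  H=34
Turnaround (C−A): A=44  B=56  C=3  D=6  E=9  F=25  G=16  H=34
Waiting = turnaround − burst: A=34, B=44, C=0, D=3, E=6, F=16, G=9, H=25
Total waiting = 34 + 44 + 0 + 3 + 6 + 16 + 9 + 25 = 137

137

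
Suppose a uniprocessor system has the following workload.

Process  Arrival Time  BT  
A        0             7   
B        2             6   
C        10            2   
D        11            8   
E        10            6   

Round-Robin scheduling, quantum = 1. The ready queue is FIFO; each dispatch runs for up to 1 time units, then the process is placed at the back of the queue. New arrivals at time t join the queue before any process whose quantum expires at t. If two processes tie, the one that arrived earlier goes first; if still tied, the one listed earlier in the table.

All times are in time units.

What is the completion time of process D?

Schedule: | A 0-2 | B 2-3 | A 3-4 | B 4-5 | A 5-6 | B 6-7 | A 7-8 | B 8-9 | A 9-10 | B 10-11 | C 11-12 | E 12-13 | A 13-14 | D 14-15 | B 15-16 | C 16-17 | E 17-18 | D 18-19 | E 19-20 | D 20-21 | E 21-22 | D 22-23 | E 23-24 | D 24-25 | E 25-26 | D 26-29 |
Completion: A=14  B=16  C=17  D=29  E=26
Turnaround (C−A): A=14  B=14  C=7  D=18  E=16

29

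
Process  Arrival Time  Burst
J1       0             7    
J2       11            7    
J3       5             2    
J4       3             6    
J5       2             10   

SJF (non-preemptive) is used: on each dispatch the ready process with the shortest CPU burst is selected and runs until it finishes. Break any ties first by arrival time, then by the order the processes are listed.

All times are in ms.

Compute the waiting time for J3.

2

Schedule: | J1 0-7 | J3 7-9 | J4 9-15 | J2 15-22 | J5 22-32 |
Completion: J1=7  J2=22  J3=9  J4=15  J5=32
Waiting(J3) = turnaround − burst = 4 − 2 = 2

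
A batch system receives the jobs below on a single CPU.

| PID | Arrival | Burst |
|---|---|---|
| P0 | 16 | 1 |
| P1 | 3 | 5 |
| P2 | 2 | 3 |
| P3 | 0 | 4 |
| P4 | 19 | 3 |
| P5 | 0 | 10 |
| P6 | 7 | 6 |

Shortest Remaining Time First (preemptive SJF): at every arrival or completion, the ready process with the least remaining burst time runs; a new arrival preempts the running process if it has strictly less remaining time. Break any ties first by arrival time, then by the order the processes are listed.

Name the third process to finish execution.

Schedule: | P3 0-4 | P2 4-7 | P1 7-12 | P6 12-16 | P0 16-17 | P6 17-19 | P4 19-22 | P5 22-32 |
Completion: P0=17  P1=12  P2=7  P3=4  P4=22  P5=32  P6=19
Turnaround (C−A): P0=1  P1=9  P2=5  P3=4  P4=3  P5=32  P6=12
Finish order: P3 → P2 → P1 → P0 → P6 → P4 → P5

P1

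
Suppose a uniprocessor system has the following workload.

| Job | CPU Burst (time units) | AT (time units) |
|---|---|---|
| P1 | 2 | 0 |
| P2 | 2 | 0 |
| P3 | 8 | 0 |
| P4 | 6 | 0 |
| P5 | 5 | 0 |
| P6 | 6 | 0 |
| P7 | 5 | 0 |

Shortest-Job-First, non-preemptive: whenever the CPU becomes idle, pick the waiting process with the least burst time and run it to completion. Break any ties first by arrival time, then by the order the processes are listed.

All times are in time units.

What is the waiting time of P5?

4

Schedule: | P1 0-2 | P2 2-4 | P5 4-9 | P7 9-14 | P4 14-20 | P6 20-26 | P3 26-34 |
Completion: P1=2  P2=4  P3=34  P4=20  P5=9  P6=26  P7=14
Turnaround (C−A): P1=2  P2=4  P3=34  P4=20  P5=9  P6=26  P7=14
Waiting(P5) = turnaround − burst = 9 − 5 = 4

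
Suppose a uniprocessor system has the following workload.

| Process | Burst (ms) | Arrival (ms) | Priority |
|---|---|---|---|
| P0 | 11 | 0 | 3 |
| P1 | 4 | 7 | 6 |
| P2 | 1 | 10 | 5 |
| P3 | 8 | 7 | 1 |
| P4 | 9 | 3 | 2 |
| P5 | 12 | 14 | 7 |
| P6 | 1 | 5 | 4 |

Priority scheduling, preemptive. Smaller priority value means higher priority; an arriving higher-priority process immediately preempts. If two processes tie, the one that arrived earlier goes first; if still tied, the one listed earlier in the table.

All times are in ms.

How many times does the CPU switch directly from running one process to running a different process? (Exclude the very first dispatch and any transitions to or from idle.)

8

Timeline: | P0 0-3 | P4 3-7 | P3 7-15 | P4 15-20 | P0 20-28 | P6 28-29 | P2 29-30 | P1 30-34 | P5 34-46 |
Completion: P0=28  P1=34  P2=30  P3=15  P4=20  P5=46  P6=29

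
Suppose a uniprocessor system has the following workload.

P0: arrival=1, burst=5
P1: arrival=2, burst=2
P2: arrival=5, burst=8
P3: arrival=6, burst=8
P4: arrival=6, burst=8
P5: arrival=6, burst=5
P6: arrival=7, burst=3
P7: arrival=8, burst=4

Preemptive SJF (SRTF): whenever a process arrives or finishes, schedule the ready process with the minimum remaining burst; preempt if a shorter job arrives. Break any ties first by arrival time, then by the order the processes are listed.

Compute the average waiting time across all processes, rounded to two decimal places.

Timeline: | idle 0-1 | P0 1-2 | P1 2-4 | P0 4-8 | P6 8-11 | P7 11-15 | P5 15-20 | P2 20-28 | P3 28-36 | P4 36-44 |
Completion: P0=8  P1=4  P2=28  P3=36  P4=44  P5=20  P6=11  P7=15
Turnaround (C−A): P0=7  P1=2  P2=23  P3=30  P4=38  P5=14  P6=4  P7=7
Waiting times: P0=2, P1=0, P2=15, P3=22, P4=30, P5=9, P6=1, P7=3
Average waiting = (2+0+15+22+30+9+1+3) / 8 = 82/8 = 10.25

10.25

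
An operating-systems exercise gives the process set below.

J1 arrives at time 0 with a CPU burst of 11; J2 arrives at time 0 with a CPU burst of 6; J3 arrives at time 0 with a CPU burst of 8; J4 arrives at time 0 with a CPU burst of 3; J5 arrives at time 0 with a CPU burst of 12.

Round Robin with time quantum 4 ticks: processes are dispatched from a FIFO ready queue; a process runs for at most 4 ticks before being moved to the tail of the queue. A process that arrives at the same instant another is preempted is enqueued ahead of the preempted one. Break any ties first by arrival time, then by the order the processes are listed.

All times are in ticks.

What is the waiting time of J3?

Timeline: | J1 0-4 | J2 4-8 | J3 8-12 | J4 12-15 | J5 15-19 | J1 19-23 | J2 23-25 | J3 25-29 | J5 29-33 | J1 33-36 | J5 36-40 |
Completion: J1=36  J2=25  J3=29  J4=15  J5=40
Waiting(J3) = turnaround − burst = 29 − 8 = 21

21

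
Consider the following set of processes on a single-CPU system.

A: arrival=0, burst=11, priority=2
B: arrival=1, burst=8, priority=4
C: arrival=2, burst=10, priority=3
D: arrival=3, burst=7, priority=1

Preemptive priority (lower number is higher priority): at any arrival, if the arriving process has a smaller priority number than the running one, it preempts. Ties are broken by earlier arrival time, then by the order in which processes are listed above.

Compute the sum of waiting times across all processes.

50

Schedule: | A 0-3 | D 3-10 | A 10-18 | C 18-28 | B 28-36 |
Completion: A=18  B=36  C=28  D=10
Turnaround (C−A): A=18  B=35  C=26  D=7
Waiting = turnaround − burst: A=7, B=27, C=16, D=0
Total waiting = 7 + 27 + 16 + 0 = 50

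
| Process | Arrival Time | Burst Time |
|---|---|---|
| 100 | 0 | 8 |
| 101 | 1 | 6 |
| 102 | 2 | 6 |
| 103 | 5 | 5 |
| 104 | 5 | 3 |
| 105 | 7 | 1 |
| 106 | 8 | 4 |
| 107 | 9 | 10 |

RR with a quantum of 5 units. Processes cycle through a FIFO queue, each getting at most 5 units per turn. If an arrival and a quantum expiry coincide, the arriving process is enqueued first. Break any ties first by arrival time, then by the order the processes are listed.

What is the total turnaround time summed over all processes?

Timeline: | 100 0-5 | 101 5-10 | 102 10-15 | 103 15-20 | 104 20-23 | 100 23-26 | 105 26-27 | 106 27-31 | 107 31-36 | 101 36-37 | 102 37-38 | 107 38-43 |
Completion: 100=26  101=37  102=38  103=20  104=23  105=27  106=31  107=43
Turnaround (C−A): 100=26  101=36  102=36  103=15  104=18  105=20  106=23  107=34
Turnaround = completion − arrival: 100=26, 101=36, 102=36, 103=15, 104=18, 105=20, 106=23, 107=34
Total turnaround = 26 + 36 + 36 + 15 + 18 + 20 + 23 + 34 = 208

208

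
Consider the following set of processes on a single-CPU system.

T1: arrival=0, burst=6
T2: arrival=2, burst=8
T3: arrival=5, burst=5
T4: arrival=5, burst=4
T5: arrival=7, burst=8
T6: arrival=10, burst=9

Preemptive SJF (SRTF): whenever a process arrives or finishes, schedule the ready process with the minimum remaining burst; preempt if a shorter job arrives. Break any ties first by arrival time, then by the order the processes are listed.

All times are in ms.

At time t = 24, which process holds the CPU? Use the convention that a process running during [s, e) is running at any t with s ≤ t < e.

Timeline: | T1 0-6 | T4 6-10 | T3 10-15 | T2 15-23 | T5 23-31 | T6 31-40 |
Completion: T1=6  T2=23  T3=15  T4=10  T5=31  T6=40

T5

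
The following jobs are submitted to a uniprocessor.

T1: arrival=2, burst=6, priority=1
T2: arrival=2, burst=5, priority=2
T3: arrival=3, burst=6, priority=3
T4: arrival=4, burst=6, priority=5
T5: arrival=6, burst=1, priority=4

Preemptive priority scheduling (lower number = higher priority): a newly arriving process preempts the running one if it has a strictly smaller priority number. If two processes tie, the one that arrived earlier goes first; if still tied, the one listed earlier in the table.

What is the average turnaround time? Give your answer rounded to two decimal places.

13.80

Schedule: | idle 0-2 | T1 2-8 | T2 8-13 | T3 13-19 | T5 19-20 | T4 20-26 |
Completion: T1=8  T2=13  T3=19  T4=26  T5=20
Turnaround (C−A): T1=6  T2=11  T3=16  T4=22  T5=14
Turnaround times: T1=6, T2=11, T3=16, T4=22, T5=14
Average turnaround = (6+11+16+22+14) / 5 = 69/5 = 13.80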